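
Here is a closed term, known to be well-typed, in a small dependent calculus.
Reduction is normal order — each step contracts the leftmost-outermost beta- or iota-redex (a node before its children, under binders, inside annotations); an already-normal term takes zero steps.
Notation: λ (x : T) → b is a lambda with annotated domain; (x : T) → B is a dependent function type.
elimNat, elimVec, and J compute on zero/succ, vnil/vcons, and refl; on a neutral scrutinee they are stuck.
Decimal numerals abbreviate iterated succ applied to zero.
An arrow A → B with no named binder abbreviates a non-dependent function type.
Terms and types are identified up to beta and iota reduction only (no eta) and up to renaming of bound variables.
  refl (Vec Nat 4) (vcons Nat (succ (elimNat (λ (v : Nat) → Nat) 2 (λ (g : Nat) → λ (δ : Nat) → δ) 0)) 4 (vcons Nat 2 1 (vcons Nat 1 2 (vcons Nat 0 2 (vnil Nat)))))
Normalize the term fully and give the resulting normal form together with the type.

reduced normal form:
  refl (Vec Nat 4) (vcons Nat 3 4 (vcons Nat 2 1 (vcons Nat 1 2 (vcons Nat 0 2 (vnil Nat)))))
the term's type:
  Eq (Vec Nat 4) (vcons Nat 3 4 (vcons Nat 2 1 (vcons Nat 1 2 (vcons Nat 0 2 (vnil Nat))))) (vcons Nat 3 4 (vcons Nat 2 1 (vcons Nat 1 2 (vcons Nat 0 2 (vnil Nat)))))


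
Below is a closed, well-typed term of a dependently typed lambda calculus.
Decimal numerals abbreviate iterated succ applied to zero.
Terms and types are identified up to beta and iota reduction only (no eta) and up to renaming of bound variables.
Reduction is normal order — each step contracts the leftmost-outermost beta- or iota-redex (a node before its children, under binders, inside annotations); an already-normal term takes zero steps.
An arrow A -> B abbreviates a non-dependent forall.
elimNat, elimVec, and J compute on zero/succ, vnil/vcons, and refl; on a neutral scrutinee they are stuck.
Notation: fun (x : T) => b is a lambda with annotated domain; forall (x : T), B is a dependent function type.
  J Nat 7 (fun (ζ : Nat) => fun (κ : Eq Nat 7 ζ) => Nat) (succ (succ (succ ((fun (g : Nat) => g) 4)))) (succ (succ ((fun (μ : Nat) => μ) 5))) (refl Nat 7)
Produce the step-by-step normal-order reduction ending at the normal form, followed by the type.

normal-order reduction sequence:
  J Nat 7 (fun (ζ : Nat) => fun (κ : Eq Nat 7 ζ) => Nat) (succ (succ (succ ((fun (g : Nat) => g) 4)))) (succ (succ ((fun (μ : Nat) => μ) 5))) (refl Nat 7)
  ~> succ (succ (succ ((fun (ζ : Nat) => ζ) 4)))
  ~> 7
inferred type:
  Nat


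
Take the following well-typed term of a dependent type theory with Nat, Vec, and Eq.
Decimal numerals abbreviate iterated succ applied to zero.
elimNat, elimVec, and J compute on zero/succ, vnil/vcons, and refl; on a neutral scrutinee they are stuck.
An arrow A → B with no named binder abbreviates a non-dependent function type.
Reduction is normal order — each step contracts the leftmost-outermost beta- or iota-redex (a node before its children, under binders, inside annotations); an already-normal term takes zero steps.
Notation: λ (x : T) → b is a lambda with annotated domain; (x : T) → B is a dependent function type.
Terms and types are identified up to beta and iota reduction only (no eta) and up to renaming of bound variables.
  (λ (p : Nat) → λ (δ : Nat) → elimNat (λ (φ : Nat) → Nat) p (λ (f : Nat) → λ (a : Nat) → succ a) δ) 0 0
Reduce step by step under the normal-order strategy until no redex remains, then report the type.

normal-order reduction:
  (λ (p : Nat) → λ (δ : Nat) → elimNat (λ (φ : Nat) → Nat) p (λ (f : Nat) → λ (a : Nat) → succ a) δ) 0 0
  ~> (λ (p : Nat) → elimNat (λ (δ : Nat) → Nat) 0 (λ (φ : Nat) → λ (f : Nat) → succ f) p) 0
  ~> elimNat (λ (p : Nat) → Nat) 0 (λ (δ : Nat) → λ (φ : Nat) → succ φ) 0
  ~> 0
inferred type:
  Nat


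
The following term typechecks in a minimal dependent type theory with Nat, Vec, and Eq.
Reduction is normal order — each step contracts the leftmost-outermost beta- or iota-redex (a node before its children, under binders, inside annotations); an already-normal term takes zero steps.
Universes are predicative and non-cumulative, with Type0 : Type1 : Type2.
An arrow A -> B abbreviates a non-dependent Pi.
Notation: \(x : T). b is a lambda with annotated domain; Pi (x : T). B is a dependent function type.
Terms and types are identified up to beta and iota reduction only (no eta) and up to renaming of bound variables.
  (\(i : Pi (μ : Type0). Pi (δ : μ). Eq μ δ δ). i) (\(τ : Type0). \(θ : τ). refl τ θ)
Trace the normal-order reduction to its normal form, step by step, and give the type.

normal-order reduction sequence:
  (\(i : Pi (μ : Type0). Pi (δ : μ). Eq μ δ δ). i) (\(τ : Type0). \(θ : τ). refl τ θ)
  ~> \(i : Type0). \(μ : i). refl i μ
inferred type:
  Pi (i : Type0). Pi (μ : i). Eq i μ μ


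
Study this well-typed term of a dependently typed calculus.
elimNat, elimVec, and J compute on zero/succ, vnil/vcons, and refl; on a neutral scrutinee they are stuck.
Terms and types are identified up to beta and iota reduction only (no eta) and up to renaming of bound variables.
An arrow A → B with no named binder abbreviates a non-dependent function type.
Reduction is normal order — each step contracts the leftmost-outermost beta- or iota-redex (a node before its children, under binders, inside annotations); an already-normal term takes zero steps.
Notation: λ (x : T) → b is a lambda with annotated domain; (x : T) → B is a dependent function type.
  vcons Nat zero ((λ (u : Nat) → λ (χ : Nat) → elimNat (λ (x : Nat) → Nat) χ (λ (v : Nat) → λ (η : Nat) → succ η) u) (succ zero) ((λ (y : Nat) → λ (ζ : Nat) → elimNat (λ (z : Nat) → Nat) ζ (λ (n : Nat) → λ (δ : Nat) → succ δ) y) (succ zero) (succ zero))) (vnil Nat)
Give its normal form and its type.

resulting normal form:
  vcons Nat zero (succ (succ (succ zero))) (vnil Nat)
type:
  Vec Nat (succ zero)
observation: contracting a beta-redex first, the term normalizes in 12 steps.


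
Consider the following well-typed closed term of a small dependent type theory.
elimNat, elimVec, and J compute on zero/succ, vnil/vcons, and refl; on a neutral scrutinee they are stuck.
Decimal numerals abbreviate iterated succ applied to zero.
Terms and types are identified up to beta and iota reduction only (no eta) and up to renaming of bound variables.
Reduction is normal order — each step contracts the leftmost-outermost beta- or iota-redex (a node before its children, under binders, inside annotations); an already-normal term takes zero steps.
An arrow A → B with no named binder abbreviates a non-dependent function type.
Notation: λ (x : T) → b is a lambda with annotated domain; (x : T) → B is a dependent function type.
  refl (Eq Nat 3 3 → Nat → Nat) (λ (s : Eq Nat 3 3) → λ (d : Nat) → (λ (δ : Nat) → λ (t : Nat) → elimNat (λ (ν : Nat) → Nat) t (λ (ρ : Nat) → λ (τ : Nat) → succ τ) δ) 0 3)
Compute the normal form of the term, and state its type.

normal form:
  refl (Eq Nat 3 3 → Nat → Nat) (λ (s : Eq Nat 3 3) → λ (d : Nat) → 3)
the term's type:
  Eq (Eq Nat 3 3 → Nat → Nat) (λ (s : Eq Nat 3 3) → λ (d : Nat) → 3) (λ (δ : Eq Nat 3 3) → λ (t : Nat) → 3)
observation: 3 normal-order steps separate the term from its normal form.


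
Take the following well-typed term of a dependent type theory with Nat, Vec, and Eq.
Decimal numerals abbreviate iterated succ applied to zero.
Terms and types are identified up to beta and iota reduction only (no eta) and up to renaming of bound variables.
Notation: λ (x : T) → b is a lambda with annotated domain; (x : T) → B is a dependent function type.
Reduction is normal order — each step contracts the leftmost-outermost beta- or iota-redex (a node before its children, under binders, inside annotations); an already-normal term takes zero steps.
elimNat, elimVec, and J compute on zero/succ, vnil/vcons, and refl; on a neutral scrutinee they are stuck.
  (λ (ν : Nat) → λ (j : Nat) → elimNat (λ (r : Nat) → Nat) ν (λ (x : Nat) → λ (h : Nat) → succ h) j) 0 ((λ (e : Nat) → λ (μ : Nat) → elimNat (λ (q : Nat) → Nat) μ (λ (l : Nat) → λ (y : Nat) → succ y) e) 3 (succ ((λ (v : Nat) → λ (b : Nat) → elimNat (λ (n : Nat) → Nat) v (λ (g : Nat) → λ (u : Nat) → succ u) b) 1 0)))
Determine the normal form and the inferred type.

reduced normal form:
  5
type:
  Nat


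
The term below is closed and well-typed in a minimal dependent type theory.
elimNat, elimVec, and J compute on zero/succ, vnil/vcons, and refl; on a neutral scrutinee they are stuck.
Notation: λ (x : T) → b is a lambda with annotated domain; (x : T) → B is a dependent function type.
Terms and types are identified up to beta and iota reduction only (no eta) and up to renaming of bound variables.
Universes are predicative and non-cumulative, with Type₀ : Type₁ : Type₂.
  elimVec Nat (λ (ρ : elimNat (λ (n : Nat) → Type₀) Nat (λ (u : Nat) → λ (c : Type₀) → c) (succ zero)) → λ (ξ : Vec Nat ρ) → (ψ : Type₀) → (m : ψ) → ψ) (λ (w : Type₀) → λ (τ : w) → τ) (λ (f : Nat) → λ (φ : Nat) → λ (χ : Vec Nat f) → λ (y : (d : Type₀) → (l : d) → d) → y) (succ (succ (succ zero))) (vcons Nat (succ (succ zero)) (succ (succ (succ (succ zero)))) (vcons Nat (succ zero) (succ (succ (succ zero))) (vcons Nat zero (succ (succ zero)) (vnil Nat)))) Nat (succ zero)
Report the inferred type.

the term's type:
  Nat


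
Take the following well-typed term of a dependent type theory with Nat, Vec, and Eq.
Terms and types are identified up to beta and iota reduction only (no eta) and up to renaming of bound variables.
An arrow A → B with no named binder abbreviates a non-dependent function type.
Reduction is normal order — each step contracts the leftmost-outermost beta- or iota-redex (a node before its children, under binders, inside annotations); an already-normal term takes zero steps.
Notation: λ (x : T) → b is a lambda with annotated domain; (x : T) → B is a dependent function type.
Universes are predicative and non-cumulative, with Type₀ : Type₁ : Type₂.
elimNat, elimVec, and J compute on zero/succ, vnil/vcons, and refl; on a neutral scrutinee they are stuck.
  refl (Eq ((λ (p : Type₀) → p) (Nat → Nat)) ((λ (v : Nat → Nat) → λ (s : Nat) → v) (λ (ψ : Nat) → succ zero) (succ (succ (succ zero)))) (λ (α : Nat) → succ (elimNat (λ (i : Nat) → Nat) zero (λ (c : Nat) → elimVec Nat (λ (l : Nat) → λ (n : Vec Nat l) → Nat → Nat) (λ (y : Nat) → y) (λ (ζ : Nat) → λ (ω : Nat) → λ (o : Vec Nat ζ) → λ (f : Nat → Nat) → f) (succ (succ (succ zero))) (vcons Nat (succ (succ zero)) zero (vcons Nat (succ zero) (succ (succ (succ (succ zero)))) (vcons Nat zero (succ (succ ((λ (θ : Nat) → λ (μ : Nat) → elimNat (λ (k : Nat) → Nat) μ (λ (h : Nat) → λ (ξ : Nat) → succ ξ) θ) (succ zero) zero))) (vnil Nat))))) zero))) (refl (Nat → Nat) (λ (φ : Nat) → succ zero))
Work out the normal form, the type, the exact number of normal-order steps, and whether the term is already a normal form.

normal form:
  refl (Eq (Nat → Nat) (λ (p : Nat) → succ zero) (λ (v : Nat) → succ zero)) (refl (Nat → Nat) (λ (s : Nat) → succ zero))
type:
  Eq (Eq (Nat → Nat) (λ (p : Nat) → succ zero) (λ (v : Nat) → succ zero)) (refl (Nat → Nat) (λ (s : Nat) → succ zero)) (refl (Nat → Nat) (λ (ψ : Nat) → succ zero))
normal-order step count: 4
already normal: no
first redex: a beta-redex


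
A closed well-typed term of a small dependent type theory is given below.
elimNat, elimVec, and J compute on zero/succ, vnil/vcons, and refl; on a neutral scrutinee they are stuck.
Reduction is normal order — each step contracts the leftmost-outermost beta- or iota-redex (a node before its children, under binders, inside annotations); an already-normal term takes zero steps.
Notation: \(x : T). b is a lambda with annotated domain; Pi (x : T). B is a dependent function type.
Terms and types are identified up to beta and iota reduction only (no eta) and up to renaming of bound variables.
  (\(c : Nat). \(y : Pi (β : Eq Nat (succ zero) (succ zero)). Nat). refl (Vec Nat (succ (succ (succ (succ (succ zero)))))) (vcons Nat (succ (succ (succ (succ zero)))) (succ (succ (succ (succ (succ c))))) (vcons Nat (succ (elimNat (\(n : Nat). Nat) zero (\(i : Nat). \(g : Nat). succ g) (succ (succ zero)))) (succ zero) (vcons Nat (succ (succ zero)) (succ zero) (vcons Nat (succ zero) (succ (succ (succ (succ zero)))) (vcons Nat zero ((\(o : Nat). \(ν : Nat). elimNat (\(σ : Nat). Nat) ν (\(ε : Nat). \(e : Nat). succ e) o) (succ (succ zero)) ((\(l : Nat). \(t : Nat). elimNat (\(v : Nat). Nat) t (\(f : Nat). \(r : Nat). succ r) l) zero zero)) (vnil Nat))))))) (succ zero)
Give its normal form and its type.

resulting normal form:
  \(c : Pi (y : Eq Nat (succ zero) (succ zero)). Nat). refl (Vec Nat (succ (succ (succ (succ (succ zero)))))) (vcons Nat (succ (succ (succ (succ zero)))) (succ (succ (succ (succ (succ (succ zero)))))) (vcons Nat (succ (succ (succ zero))) (succ zero) (vcons Nat (succ (succ zero)) (succ zero) (vcons Nat (succ zero) (succ (succ (succ (succ zero)))) (vcons Nat zero (succ (succ zero)) (vnil Nat))))))
inferred type:
  Pi (c : Pi (y : Eq Nat (succ zero) (succ zero)). Nat). Eq (Vec Nat (succ (succ (succ (succ (succ zero)))))) (vcons Nat (succ (succ (succ (succ zero)))) (succ (succ (succ (succ (succ (succ zero)))))) (vcons Nat (succ (succ (succ zero))) (succ zero) (vcons Nat (succ (succ zero)) (succ zero) (vcons Nat (succ zero) (succ (succ (succ (succ zero)))) (vcons Nat zero (succ (succ zero)) (vnil Nat)))))) (vcons Nat (succ (succ (succ (succ zero)))) (succ (succ (succ (succ (succ (succ zero)))))) (vcons Nat (succ (succ (succ zero))) (succ zero) (vcons Nat (succ (succ zero)) (succ zero) (vcons Nat (succ zero) (succ (succ (succ (succ zero)))) (vcons Nat zero (succ (succ zero)) (vnil Nat))))))
observation: the first redex contracted is a beta-redex; the normal form is reached in 20 normal-order steps.


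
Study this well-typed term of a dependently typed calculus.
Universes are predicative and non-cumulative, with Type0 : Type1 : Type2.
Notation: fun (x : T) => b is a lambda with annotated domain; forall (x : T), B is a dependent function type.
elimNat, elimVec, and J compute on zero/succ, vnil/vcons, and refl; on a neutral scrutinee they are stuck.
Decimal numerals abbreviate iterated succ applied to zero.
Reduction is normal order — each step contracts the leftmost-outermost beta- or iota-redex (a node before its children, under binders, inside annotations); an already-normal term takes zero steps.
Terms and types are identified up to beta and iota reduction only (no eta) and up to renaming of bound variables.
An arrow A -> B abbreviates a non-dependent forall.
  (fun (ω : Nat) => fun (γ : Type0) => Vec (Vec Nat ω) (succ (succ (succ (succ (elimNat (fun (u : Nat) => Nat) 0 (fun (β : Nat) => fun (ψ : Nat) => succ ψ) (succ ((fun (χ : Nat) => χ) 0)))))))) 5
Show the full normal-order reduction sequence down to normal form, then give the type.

normal-order reduction:
  (fun (ω : Nat) => fun (γ : Type0) => Vec (Vec Nat ω) (succ (succ (succ (succ (elimNat (fun (u : Nat) => Nat) 0 (fun (β : Nat) => fun (ψ : Nat) => succ ψ) (succ ((fun (χ : Nat) => χ) 0)))))))) 5
  ~> fun (ω : Type0) => Vec (Vec Nat 5) (succ (succ (succ (succ (elimNat (fun (γ : Nat) => Nat) 0 (fun (u : Nat) => fun (β : Nat) => succ β) (succ ((fun (ψ : Nat) => ψ) 0)))))))
  ~> fun (ω : Type0) => Vec (Vec Nat 5) (succ (succ (succ (succ ((fun (γ : Nat) => fun (u : Nat) => succ u) ((fun (β : Nat) => β) 0) (elimNat (fun (ψ : Nat) => Nat) 0 (fun (χ : Nat) => fun (τ : Nat) => succ τ) ((fun (i : Nat) => i) 0)))))))
  ~> fun (ω : Type0) => Vec (Vec Nat 5) (succ (succ (succ (succ ((fun (γ : Nat) => succ γ) (elimNat (fun (u : Nat) => Nat) 0 (fun (β : Nat) => fun (ψ : Nat) => succ ψ) ((fun (χ : Nat) => χ) 0)))))))
  ~> fun (ω : Type0) => Vec (Vec Nat 5) (succ (succ (succ (succ (succ (elimNat (fun (γ : Nat) => Nat) 0 (fun (u : Nat) => fun (β : Nat) => succ β) ((fun (ψ : Nat) => ψ) 0)))))))
  ~> fun (ω : Type0) => Vec (Vec Nat 5) (succ (succ (succ (succ (succ (elimNat (fun (γ : Nat) => Nat) 0 (fun (u : Nat) => fun (β : Nat) => succ β) 0))))))
  ~> fun (ω : Type0) => Vec (Vec Nat 5) 5
inferred type:
  Type0 -> Type0


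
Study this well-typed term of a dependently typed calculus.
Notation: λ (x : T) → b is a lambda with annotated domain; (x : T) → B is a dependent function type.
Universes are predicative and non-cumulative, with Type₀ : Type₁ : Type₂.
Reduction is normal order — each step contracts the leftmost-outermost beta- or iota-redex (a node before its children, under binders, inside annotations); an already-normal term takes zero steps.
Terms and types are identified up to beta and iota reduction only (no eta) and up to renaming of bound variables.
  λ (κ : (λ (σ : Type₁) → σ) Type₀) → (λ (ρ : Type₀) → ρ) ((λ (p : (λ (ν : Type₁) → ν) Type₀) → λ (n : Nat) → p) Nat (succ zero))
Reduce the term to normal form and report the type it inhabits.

normal form:
  λ (κ : Type₀) → Nat
the term's type:
  (κ : Type₀) → Type₀
observation: normalization takes exactly 4 steps under the normal-order strategy.


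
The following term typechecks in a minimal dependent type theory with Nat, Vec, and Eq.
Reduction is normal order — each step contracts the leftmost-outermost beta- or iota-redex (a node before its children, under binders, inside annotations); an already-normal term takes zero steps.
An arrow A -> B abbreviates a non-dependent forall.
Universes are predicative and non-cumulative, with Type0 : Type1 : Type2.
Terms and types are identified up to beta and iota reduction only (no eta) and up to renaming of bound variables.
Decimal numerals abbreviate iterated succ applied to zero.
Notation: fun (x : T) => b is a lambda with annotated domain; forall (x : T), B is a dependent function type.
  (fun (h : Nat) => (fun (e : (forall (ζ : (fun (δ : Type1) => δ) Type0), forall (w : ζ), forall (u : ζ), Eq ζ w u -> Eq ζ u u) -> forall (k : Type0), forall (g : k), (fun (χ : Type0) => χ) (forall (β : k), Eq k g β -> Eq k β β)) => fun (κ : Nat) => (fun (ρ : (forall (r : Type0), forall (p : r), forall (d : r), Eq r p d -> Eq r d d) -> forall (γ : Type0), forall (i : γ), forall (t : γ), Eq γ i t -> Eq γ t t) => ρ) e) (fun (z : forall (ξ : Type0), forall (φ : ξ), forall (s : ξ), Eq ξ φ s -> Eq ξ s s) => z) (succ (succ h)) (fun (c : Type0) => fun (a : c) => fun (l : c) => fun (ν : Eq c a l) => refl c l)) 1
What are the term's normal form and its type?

resulting normal form:
  fun (h : Type0) => fun (e : h) => fun (ζ : h) => fun (δ : Eq h e ζ) => refl h ζ
the term's type:
  forall (h : Type0), forall (e : h), forall (ζ : h), Eq h e ζ -> Eq h ζ ζ
observation: reduction starts at a beta-redex, and 5 normal-order steps reach the normal form.


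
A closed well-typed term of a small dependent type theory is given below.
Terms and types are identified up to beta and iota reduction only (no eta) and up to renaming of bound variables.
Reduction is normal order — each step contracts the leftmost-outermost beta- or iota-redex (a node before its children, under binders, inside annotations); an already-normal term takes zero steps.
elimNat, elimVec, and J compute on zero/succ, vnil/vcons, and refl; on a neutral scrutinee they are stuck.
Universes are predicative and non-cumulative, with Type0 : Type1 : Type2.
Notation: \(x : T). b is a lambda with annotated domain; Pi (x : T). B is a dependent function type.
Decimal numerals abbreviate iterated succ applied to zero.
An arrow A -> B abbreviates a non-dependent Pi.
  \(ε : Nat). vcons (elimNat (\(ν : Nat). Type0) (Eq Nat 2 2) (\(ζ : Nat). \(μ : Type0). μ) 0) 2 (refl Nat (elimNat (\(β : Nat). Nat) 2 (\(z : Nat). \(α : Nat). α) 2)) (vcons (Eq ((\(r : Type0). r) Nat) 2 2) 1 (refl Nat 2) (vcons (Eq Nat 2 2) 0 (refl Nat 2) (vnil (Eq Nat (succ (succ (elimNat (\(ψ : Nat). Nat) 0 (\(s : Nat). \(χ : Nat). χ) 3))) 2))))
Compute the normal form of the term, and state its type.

reduced normal form:
  \(ε : Nat). vcons (Eq Nat 2 2) 2 (refl Nat 2) (vcons (Eq Nat 2 2) 1 (refl Nat 2) (vcons (Eq Nat 2 2) 0 (refl Nat 2) (vnil (Eq Nat 2 2))))
type:
  Nat -> Vec (Eq Nat 2 2) 3
observation: the leftmost-outermost redex is an elimNat iota-redex, and normalization takes 19 steps.


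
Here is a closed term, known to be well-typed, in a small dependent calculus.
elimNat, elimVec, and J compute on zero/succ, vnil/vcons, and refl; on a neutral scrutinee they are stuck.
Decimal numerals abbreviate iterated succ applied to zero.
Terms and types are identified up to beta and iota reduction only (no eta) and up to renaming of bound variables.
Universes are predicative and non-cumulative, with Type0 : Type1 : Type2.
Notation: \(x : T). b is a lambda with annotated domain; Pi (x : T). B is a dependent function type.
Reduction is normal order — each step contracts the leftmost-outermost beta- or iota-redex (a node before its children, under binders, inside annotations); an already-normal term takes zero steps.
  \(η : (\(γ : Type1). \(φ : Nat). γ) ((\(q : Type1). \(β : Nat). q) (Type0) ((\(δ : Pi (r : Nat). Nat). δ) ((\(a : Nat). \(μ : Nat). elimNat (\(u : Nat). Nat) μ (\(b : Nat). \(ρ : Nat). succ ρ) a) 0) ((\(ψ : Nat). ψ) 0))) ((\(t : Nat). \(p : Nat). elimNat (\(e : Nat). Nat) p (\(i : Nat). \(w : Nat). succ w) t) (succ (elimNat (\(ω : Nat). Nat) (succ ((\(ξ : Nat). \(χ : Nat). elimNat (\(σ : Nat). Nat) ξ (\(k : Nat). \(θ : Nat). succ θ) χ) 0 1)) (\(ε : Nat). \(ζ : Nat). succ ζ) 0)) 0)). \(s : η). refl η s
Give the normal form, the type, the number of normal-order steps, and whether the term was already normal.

resulting normal form:
  \(η : Type0). \(γ : η). refl η γ
type:
  Pi (η : Type0). Pi (γ : η). Eq η γ γ
normal-order step count: 4
already normal: no
first contracted redex: a beta-redex


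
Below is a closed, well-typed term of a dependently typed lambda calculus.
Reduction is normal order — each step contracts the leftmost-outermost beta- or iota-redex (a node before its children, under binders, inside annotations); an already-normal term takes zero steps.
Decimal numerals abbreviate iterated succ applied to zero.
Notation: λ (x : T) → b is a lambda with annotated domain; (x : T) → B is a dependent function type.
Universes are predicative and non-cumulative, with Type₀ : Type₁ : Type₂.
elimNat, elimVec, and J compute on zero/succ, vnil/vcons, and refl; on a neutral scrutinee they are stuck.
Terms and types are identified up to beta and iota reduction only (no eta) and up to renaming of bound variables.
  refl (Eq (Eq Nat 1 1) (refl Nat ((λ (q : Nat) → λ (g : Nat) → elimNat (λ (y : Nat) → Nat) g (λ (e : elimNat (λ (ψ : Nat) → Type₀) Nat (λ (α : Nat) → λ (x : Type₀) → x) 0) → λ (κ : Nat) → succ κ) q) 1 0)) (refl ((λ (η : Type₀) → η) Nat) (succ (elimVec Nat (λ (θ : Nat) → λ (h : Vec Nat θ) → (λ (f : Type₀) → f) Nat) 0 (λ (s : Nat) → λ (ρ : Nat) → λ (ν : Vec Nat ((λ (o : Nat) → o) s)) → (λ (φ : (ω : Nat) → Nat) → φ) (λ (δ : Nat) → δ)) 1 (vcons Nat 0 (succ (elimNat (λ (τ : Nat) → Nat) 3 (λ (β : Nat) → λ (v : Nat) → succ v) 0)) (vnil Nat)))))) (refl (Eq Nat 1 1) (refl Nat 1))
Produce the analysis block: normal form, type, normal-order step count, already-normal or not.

reduced normal form:
  refl (Eq (Eq Nat 1 1) (refl Nat 1) (refl Nat 1)) (refl (Eq Nat 1 1) (refl Nat 1))
inferred type:
  Eq (Eq (Eq Nat 1 1) (refl Nat 1) (refl Nat 1)) (refl (Eq Nat 1 1) (refl Nat 1)) (refl (Eq Nat 1 1) (refl Nat 1))
normal-order step count: 14
already normal: no
first redex: a beta-redex


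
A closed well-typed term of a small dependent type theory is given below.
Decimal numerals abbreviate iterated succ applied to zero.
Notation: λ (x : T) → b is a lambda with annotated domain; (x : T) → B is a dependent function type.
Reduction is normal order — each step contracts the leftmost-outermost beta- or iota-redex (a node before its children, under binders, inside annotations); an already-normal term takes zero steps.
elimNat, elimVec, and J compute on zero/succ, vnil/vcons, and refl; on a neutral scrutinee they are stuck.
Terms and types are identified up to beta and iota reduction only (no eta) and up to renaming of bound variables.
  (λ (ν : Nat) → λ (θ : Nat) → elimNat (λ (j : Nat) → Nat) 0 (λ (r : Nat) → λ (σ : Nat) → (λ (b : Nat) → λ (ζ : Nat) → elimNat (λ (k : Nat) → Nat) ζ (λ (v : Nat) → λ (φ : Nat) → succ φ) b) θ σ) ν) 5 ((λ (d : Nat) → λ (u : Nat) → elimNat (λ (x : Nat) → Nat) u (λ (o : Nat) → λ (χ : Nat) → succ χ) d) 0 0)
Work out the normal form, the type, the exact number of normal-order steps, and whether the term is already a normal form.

resulting normal form:
  0
type:
  Nat
steps to reach normal form (normal order): 48
term was already normal: no
first contracted redex: a beta-redex


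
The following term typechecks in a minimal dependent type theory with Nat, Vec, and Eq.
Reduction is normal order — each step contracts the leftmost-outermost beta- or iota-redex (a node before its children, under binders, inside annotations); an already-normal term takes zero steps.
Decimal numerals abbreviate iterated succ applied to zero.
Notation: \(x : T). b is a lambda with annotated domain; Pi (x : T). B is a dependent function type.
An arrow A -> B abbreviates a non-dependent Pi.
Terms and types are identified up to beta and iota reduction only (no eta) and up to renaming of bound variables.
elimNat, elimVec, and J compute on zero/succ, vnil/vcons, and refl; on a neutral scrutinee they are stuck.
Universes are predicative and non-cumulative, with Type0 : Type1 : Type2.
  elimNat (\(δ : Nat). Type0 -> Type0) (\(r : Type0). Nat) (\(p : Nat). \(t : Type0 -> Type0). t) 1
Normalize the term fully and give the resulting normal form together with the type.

resulting normal form:
  \(δ : Type0). Nat
the term's type:
  Type0 -> Type0


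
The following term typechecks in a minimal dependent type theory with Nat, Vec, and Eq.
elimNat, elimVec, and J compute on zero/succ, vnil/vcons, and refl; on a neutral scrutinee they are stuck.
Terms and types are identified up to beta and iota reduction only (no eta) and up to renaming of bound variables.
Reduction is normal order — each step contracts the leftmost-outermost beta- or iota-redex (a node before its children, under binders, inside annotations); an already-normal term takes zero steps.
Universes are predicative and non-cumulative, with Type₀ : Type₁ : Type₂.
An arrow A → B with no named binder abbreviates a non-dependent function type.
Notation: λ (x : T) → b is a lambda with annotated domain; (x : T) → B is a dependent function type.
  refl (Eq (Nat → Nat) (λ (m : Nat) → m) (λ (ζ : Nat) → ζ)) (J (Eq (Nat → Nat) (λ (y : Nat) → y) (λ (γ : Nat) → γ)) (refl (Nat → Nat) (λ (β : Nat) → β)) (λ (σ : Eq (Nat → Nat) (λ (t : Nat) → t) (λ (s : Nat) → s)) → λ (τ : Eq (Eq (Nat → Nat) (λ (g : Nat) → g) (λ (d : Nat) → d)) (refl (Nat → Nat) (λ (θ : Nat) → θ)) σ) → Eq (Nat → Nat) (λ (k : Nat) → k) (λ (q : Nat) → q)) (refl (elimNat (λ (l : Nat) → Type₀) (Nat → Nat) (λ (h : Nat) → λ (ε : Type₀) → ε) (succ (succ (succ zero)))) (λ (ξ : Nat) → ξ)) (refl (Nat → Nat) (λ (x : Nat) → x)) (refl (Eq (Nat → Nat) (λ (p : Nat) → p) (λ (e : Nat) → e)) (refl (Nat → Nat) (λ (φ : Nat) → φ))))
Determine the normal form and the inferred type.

normal form:
  refl (Eq (Nat → Nat) (λ (m : Nat) → m) (λ (ζ : Nat) → ζ)) (refl (Nat → Nat) (λ (y : Nat) → y))
the term's type:
  Eq (Eq (Nat → Nat) (λ (m : Nat) → m) (λ (ζ : Nat) → ζ)) (refl (Nat → Nat) (λ (y : Nat) → y)) (refl (Nat → Nat) (λ (γ : Nat) → γ))


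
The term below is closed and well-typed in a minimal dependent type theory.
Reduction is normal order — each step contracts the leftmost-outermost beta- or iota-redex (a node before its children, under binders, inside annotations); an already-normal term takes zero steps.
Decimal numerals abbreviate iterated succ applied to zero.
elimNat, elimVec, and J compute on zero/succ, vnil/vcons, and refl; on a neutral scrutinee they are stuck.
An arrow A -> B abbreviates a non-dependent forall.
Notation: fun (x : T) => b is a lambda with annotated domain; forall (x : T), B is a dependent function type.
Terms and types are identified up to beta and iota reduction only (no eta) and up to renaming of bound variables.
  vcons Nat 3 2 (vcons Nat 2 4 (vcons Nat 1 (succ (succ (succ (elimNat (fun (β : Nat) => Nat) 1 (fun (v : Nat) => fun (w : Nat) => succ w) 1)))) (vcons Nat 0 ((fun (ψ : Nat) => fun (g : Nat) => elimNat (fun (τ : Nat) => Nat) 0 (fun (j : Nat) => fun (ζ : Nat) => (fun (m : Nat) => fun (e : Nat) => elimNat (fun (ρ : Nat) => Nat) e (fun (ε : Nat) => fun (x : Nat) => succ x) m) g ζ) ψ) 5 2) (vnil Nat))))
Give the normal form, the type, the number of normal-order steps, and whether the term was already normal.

reduced normal form:
  vcons Nat 3 2 (vcons Nat 2 4 (vcons Nat 1 5 (vcons Nat 0 10 (vnil Nat))))
the term's type:
  Vec Nat 4
steps to reach normal form (normal order): 67
already normal: no
first contracted redex: an elimNat iota-redex


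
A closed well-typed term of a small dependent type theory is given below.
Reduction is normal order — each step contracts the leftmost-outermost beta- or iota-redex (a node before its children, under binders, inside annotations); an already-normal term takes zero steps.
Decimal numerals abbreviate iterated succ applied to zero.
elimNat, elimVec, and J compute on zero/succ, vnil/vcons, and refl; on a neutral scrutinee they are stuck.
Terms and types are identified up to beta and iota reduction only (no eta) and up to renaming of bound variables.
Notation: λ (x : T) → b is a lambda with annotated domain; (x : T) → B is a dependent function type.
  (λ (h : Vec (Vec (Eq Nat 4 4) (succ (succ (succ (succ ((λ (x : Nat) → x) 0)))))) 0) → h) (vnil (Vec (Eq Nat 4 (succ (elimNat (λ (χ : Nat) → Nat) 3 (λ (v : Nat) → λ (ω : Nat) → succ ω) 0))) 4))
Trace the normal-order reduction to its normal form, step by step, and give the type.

normal-order reduction sequence:
  (λ (h : Vec (Vec (Eq Nat 4 4) (succ (succ (succ (succ ((λ (x : Nat) → x) 0)))))) 0) → h) (vnil (Vec (Eq Nat 4 (succ (elimNat (λ (χ : Nat) → Nat) 3 (λ (v : Nat) → λ (ω : Nat) → succ ω) 0))) 4))
  ~> vnil (Vec (Eq Nat 4 (succ (elimNat (λ (h : Nat) → Nat) 3 (λ (x : Nat) → λ (χ : Nat) → succ χ) 0))) 4)
  ~> vnil (Vec (Eq Nat 4 4) 4)
the term's type:
  Vec (Vec (Eq Nat 4 4) 4) 0


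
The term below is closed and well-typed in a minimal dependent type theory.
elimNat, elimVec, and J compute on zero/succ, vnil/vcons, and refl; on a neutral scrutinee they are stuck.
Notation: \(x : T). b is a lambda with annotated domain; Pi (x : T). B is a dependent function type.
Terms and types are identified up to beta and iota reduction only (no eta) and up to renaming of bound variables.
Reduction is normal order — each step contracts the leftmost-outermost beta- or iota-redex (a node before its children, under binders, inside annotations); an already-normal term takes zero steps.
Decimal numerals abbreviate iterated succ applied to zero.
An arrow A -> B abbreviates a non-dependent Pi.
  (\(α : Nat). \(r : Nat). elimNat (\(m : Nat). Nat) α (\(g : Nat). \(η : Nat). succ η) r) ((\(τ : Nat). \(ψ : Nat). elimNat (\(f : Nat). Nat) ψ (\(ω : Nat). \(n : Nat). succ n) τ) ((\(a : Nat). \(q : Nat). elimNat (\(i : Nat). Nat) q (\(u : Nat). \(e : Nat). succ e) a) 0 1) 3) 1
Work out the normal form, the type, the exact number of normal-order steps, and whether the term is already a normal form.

reduced normal form:
  5
inferred type:
  Nat
normal-order step count: 15
term was already normal: no
first redex: a beta-redex


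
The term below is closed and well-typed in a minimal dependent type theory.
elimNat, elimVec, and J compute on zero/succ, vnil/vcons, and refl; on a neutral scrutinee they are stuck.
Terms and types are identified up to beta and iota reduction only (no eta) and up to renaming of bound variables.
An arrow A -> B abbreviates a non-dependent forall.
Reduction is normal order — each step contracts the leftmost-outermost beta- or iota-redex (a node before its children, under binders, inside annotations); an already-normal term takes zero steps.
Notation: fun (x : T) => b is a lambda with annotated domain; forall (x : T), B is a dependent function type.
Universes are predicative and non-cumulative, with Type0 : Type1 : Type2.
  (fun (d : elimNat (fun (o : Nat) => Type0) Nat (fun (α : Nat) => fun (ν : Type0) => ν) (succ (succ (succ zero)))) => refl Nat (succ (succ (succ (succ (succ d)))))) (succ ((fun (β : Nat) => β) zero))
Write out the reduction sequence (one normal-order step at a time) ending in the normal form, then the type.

normal-order reduction sequence:
  (fun (d : elimNat (fun (o : Nat) => Type0) Nat (fun (α : Nat) => fun (ν : Type0) => ν) (succ (succ (succ zero)))) => refl Nat (succ (succ (succ (succ (succ d)))))) (succ ((fun (β : Nat) => β) zero))
  ~> refl Nat (succ (succ (succ (succ (succ (succ ((fun (d : Nat) => d) zero)))))))
  ~> refl Nat (succ (succ (succ (succ (succ (succ zero))))))
inferred type:
  Eq Nat (succ (succ (succ (succ (succ (succ zero)))))) (succ (succ (succ (succ (succ (succ zero))))))


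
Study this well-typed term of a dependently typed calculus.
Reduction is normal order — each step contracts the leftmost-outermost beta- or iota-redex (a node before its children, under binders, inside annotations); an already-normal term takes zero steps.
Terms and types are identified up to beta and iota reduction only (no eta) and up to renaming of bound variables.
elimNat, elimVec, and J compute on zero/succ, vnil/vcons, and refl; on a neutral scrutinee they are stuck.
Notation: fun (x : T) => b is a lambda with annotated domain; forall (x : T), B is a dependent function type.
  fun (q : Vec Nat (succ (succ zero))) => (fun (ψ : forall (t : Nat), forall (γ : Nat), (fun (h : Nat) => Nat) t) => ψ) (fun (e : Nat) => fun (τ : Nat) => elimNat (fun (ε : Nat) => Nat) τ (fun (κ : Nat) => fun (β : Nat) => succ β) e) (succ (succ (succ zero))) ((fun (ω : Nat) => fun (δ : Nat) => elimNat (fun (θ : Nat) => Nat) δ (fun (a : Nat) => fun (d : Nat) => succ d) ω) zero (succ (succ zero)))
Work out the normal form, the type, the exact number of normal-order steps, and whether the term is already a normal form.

resulting normal form:
  fun (q : Vec Nat (succ (succ zero))) => succ (succ (succ (succ (succ zero))))
inferred type:
  forall (q : Vec Nat (succ (succ zero))), Nat
steps to reach normal form (normal order): 16
term was already normal: no
first contracted redex: a beta-redex


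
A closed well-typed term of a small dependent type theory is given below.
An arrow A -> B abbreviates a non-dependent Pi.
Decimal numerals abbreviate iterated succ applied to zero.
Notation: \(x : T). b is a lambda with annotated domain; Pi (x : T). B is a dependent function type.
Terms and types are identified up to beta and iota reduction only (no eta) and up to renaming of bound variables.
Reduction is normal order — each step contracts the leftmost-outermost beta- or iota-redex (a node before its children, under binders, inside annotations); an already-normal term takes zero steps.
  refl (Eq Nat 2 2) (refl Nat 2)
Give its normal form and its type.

normal form:
  refl (Eq Nat 2 2) (refl Nat 2)
inferred type:
  Eq (Eq Nat 2 2) (refl Nat 2) (refl Nat 2)
observation: no redex remains anywhere in the term; it is its own normal form.


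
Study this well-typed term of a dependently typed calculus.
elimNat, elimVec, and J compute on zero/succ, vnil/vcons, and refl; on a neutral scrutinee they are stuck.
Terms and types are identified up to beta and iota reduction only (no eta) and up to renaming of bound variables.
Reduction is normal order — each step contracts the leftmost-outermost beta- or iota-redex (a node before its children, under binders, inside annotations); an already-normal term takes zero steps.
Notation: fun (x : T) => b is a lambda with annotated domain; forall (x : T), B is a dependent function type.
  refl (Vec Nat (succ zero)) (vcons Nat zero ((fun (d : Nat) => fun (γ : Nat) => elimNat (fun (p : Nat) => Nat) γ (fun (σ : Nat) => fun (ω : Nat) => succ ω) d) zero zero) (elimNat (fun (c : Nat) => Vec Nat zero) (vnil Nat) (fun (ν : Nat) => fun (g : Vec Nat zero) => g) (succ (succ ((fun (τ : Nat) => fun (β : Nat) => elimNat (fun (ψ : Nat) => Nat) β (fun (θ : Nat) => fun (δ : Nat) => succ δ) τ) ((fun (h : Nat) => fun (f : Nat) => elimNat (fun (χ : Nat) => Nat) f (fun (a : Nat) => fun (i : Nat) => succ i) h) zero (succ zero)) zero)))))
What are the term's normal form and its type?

normal form:
  refl (Vec Nat (succ zero)) (vcons Nat zero zero (vnil Nat))
inferred type:
  Eq (Vec Nat (succ zero)) (vcons Nat zero zero (vnil Nat)) (vcons Nat zero zero (vnil Nat))
observation: reduction starts at a beta-redex, and 22 normal-order steps reach the normal form.


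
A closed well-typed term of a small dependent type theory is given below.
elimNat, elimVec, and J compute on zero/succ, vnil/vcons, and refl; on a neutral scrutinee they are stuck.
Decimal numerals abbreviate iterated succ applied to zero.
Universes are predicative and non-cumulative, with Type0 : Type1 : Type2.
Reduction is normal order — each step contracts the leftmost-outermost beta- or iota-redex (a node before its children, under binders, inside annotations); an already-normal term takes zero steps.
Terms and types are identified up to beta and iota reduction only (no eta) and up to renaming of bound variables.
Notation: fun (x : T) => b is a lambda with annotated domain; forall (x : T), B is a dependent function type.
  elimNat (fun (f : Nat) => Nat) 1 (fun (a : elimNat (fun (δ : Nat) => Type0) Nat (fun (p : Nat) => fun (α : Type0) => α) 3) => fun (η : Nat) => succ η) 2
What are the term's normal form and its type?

normal form:
  3
type:
  Nat
observation: 7 normal-order steps normalize the term, beginning with an elimNat iota-redex.


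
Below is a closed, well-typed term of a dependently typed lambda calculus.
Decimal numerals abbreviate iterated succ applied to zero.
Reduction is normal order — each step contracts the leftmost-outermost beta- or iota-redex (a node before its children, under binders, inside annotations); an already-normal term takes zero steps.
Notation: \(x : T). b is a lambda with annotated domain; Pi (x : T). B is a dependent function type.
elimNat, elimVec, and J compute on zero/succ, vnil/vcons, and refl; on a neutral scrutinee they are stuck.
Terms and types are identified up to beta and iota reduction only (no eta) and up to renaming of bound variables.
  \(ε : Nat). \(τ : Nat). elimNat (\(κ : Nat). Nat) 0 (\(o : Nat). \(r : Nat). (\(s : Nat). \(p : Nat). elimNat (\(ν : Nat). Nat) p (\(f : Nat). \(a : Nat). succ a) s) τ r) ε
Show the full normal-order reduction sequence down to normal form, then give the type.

normal-order reduction sequence:
  \(ε : Nat). \(τ : Nat). elimNat (\(κ : Nat). Nat) 0 (\(o : Nat). \(r : Nat). (\(s : Nat). \(p : Nat). elimNat (\(ν : Nat). Nat) p (\(f : Nat). \(a : Nat). succ a) s) τ r) ε
  ~> \(ε : Nat). \(τ : Nat). elimNat (\(κ : Nat). Nat) 0 (\(o : Nat). \(r : Nat). (\(s : Nat). elimNat (\(p : Nat). Nat) s (\(ν : Nat). \(f : Nat). succ f) τ) r) ε
  ~> \(ε : Nat). \(τ : Nat). elimNat (\(κ : Nat). Nat) 0 (\(o : Nat). \(r : Nat). elimNat (\(s : Nat). Nat) r (\(p : Nat). \(ν : Nat). succ ν) τ) ε
the term's type:
  Pi (ε : Nat). Pi (τ : Nat). Nat


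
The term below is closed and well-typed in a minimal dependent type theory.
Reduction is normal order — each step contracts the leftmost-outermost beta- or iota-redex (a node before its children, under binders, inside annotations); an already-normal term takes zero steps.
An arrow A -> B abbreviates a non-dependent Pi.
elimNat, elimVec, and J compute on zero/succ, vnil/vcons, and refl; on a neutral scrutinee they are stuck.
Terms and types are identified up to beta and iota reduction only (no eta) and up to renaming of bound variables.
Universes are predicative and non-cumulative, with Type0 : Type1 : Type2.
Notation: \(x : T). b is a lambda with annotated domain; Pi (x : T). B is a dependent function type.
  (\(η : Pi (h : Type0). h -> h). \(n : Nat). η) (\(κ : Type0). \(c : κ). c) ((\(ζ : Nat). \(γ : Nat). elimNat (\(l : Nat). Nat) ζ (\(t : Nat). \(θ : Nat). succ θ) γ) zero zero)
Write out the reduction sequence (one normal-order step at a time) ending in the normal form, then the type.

normal-order reduction:
  (\(η : Pi (h : Type0). h -> h). \(n : Nat). η) (\(κ : Type0). \(c : κ). c) ((\(ζ : Nat). \(γ : Nat). elimNat (\(l : Nat). Nat) ζ (\(t : Nat). \(θ : Nat). succ θ) γ) zero zero)
  ~> (\(η : Nat). \(h : Type0). \(n : h). n) ((\(κ : Nat). \(c : Nat). elimNat (\(ζ : Nat). Nat) κ (\(γ : Nat). \(l : Nat). succ l) c) zero zero)
  ~> \(η : Type0). \(h : η). h
the term's type:
  Pi (η : Type0). η -> η
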